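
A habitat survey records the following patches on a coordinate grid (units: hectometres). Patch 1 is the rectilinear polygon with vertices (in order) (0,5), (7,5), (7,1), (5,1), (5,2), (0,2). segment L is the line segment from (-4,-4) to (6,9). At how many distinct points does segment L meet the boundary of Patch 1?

2

The segment meets the boundary at (2.923,5), (0.615,2).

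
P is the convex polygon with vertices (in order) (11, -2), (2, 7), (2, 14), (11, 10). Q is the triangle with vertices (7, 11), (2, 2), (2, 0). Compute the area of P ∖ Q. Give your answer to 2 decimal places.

83.69

|P| = 85.5, |P∩Q| = 1.808.
|P ∖ Q| = |P| − |P∩Q| = 85.5 − 1.808 = 83.69.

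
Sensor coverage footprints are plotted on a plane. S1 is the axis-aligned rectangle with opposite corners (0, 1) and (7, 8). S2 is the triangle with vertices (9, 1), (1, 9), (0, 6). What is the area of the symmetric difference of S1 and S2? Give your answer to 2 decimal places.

|S1| = 49, |S2| = 16, |S1∩S2| = 14.4444.
|S1 △ S2| = |S1| + |S2| − 2·|S1∩S2| = 49 + 16 − 28.8889 = 36.11.

36.11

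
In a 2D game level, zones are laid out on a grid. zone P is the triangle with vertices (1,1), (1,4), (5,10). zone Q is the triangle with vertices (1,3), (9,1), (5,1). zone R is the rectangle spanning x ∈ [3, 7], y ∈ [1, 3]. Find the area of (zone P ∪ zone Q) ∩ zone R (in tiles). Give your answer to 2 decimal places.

3.00

The region (zone P ∪ zone Q) ∩ zone R is the polygon with vertices (7,1.5), (7,1), (5,1), (3,2), (3,2.5).
By the shoelace formula its area is 3.00.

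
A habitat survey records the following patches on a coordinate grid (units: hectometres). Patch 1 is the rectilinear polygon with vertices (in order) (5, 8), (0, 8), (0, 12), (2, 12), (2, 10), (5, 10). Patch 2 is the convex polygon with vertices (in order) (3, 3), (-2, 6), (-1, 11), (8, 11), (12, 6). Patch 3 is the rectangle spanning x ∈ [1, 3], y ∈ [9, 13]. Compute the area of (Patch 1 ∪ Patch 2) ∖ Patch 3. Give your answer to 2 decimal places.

75.50

|Patch 1 ∪ Patch 2| = 80.5.
|(Patch 1 ∪ Patch 2) ∩ Patch 3| = 5.
|(Patch 1 ∪ Patch 2) ∖ Patch 3| = 80.5 − 5 = 75.50.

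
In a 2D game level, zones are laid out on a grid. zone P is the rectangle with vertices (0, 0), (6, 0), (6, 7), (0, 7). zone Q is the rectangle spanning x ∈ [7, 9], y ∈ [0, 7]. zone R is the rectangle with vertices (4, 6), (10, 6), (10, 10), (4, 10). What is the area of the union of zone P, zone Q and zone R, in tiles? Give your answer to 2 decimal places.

76.00

By inclusion–exclusion:
Individual areas: |zone P| = 42, |zone Q| = 14, |zone R| = 24.
|zone P∩zone Q| = 0 (no overlap).
|zone P∩zone R|: x∈[4,6], y∈[6,7] → 2·1 = 2.
|zone Q∩zone R|: x∈[7,9], y∈[6,7] → 2·1 = 2.
|zone P∩zone Q∩zone R| = 0.
|zone P ∪ zone Q ∪ zone R| = 80 − 4 + 0 = 76.00.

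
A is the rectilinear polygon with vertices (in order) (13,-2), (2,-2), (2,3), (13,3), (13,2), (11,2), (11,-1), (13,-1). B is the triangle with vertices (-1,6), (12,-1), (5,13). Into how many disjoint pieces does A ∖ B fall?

A ∖ B splits into 2 disjoint pieces (area 35.8736, area 3).

2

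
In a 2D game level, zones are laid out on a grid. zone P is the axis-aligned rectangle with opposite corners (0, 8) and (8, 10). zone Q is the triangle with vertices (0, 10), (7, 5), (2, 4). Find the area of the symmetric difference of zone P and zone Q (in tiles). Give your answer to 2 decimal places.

27.73

|zone P| = 16, |zone Q| = 16, |zone P∩zone Q| = 2.1333.
|zone P △ zone Q| = |zone P| + |zone Q| − 2·|zone P∩zone Q| = 16 + 16 − 4.2667 = 27.73.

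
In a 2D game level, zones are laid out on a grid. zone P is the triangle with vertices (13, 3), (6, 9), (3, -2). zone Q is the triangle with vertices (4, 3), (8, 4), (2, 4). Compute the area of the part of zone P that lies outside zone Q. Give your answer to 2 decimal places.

45.98

|zone P| = 47.5, |zone P∩zone Q| = 1.5177.
|zone P ∖ zone Q| = |zone P| − |zone P∩zone Q| = 47.5 − 1.5177 = 45.98.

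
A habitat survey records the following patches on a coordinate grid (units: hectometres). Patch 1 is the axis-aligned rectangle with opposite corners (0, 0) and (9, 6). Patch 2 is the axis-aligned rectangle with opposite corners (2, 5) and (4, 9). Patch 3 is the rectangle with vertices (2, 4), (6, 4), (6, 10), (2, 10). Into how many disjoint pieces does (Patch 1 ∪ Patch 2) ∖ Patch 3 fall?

(Patch 1 ∪ Patch 2) ∖ Patch 3 is a single connected region.

1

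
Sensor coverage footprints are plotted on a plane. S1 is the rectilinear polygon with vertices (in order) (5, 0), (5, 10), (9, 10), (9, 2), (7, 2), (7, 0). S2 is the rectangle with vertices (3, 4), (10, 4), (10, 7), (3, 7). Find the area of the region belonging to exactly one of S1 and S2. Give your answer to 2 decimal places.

33.00

|S1| = 36, |S2| = 21, |S1∩S2| = 12.
|S1 △ S2| = |S1| + |S2| − 2·|S1∩S2| = 36 + 21 − 24 = 33.00.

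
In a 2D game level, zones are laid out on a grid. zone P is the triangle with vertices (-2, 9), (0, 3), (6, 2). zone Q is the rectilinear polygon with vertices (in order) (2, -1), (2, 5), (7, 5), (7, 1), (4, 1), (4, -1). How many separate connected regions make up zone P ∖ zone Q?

1

zone P ∖ zone Q is a single connected region.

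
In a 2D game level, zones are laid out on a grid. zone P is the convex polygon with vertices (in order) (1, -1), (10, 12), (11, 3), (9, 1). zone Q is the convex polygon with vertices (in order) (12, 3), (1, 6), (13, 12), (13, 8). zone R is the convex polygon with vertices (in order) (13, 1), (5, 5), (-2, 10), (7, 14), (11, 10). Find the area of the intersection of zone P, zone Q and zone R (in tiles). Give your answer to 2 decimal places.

The intersection is the polygon with vertices (10.158,10.579), (10.969,3.281), (5.4,4.8), (5.114,4.943), (8.412,9.706).
By the shoelace formula its area is 23.59.

23.59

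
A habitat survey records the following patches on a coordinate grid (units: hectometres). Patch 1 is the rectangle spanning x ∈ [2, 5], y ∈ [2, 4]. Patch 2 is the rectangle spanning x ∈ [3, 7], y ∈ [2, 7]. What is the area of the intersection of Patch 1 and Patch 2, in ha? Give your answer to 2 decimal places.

4.00

|Patch 1∩Patch 2|: x∈[3,5], y∈[2,4] → 2·2 = 4.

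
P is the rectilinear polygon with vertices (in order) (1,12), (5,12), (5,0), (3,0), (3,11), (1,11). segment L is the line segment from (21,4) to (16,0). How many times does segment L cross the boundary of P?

The segment lies entirely outside P and never meets its boundary.

0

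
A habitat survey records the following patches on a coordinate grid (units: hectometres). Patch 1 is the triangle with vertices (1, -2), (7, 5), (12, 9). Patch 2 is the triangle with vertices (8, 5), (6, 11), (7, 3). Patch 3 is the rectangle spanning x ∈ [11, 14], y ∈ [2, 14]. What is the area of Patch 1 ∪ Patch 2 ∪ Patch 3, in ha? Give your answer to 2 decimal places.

By inclusion–exclusion:
Individual areas: |Patch 1| = 5.5, |Patch 2| = 5, |Patch 3| = 36.
|Patch 1∩Patch 2| = 0.9784.
|Patch 1∩Patch 3| = 0.1.
|Patch 2∩Patch 3| = 0.
|Patch 1∩Patch 2∩Patch 3| = 0.
|Patch 1 ∪ Patch 2 ∪ Patch 3| = 46.5 − 1.0784 + 0 = 45.42.

45.42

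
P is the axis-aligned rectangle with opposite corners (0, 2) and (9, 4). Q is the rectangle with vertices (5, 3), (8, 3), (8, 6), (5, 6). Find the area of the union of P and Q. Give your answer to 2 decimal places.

24.00

By inclusion–exclusion:
Individual areas: |P| = 18, |Q| = 9.
|P∩Q|: x∈[5,8], y∈[3,4] → 3·1 = 3.
|P ∪ Q| = 27 − 3 = 24.00.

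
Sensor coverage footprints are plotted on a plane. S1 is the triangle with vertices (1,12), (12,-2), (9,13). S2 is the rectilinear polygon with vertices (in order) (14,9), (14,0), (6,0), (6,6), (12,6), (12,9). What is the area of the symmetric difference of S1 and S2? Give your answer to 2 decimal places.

80.46

|S1| = 61.5, |S2| = 54, |S1∩S2| = 17.5195.
|S1 △ S2| = |S1| + |S2| − 2·|S1∩S2| = 61.5 + 54 − 35.039 = 80.46.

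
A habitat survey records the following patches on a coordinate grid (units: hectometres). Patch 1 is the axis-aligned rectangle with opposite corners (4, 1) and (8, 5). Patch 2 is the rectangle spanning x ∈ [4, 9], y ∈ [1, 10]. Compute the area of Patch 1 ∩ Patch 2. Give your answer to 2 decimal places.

16.00

|Patch 1∩Patch 2|: x∈[4,8], y∈[1,5] → 4·4 = 16.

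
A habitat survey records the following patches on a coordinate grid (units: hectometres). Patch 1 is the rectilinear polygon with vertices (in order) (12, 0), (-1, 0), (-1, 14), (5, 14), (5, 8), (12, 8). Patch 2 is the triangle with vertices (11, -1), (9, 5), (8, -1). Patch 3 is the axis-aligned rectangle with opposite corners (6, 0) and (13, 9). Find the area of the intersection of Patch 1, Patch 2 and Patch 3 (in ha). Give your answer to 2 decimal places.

6.25

The intersection is the polygon with vertices (9,5), (10.667,0), (8.167,0).
By the shoelace formula its area is 6.25.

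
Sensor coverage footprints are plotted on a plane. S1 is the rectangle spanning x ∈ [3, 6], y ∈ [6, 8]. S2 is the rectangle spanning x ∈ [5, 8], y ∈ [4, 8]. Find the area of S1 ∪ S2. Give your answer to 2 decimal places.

By inclusion–exclusion:
Individual areas: |S1| = 6, |S2| = 12.
|S1∩S2|: x∈[5,6], y∈[6,8] → 1·2 = 2.
|S1 ∪ S2| = 18 − 2 = 16.00.

16.00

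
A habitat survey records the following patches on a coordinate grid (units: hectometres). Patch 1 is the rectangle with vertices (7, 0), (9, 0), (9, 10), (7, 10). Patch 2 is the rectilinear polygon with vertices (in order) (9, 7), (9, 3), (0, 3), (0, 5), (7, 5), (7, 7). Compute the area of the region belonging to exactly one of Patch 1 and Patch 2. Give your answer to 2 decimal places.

|Patch 1| = 20, |Patch 2| = 22, |Patch 1∩Patch 2| = 8.
|Patch 1 △ Patch 2| = |Patch 1| + |Patch 2| − 2·|Patch 1∩Patch 2| = 20 + 22 − 16 = 26.00.

26.00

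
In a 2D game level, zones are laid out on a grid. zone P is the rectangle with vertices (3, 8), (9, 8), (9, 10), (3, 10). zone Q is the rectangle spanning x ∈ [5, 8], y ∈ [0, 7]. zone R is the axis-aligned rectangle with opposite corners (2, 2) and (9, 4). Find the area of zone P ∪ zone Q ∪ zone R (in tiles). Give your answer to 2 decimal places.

By inclusion–exclusion:
Individual areas: |zone P| = 12, |zone Q| = 21, |zone R| = 14.
|zone P∩zone Q| = 0 (no overlap).
|zone P∩zone R| = 0 (no overlap).
|zone Q∩zone R|: x∈[5,8], y∈[2,4] → 3·2 = 6.
|zone P∩zone Q∩zone R| = 0.
|zone P ∪ zone Q ∪ zone R| = 47 − 6 + 0 = 41.00.

41.00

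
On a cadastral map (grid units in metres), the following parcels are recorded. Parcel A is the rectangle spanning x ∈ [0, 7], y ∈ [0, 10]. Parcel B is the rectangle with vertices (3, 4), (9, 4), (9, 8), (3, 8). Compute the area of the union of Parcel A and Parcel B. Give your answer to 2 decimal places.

By inclusion–exclusion:
Individual areas: |Parcel A| = 70, |Parcel B| = 24.
|Parcel A∩Parcel B|: x∈[3,7], y∈[4,8] → 4·4 = 16.
|Parcel A ∪ Parcel B| = 94 − 16 = 78.00.

78.00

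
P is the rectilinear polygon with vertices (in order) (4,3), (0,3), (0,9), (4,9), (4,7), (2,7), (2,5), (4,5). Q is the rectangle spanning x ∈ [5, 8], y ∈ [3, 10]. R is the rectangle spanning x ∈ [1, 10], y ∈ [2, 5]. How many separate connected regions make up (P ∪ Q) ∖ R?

(P ∪ Q) ∖ R splits into 2 disjoint pieces (area 14, area 15).

2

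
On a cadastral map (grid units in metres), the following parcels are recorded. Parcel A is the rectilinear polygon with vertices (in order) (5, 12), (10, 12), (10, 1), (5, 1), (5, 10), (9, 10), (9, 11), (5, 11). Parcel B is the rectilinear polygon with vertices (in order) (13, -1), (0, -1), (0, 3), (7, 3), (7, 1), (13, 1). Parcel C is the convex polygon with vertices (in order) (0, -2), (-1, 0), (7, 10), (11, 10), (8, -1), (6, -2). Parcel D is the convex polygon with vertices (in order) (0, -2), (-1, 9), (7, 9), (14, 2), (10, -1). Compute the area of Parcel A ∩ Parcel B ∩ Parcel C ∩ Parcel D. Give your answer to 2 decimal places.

4.00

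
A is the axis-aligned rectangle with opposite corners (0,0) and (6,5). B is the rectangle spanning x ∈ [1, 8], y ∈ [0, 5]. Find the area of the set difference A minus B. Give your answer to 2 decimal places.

5.00

|A∩B|: x∈[1,6], y∈[0,5] → 5·5 = 25.
|A| = 30.
|A ∖ B| = |A| − |A∩B| = 30 − 25 = 5.00.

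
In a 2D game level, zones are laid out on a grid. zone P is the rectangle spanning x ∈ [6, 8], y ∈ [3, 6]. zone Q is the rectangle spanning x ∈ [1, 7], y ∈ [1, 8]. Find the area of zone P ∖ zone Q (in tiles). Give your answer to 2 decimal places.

3.00

|zone P∩zone Q|: x∈[6,7], y∈[3,6] → 1·3 = 3.
|zone P| = 6.
|zone P ∖ zone Q| = |zone P| − |zone P∩zone Q| = 6 − 3 = 3.00.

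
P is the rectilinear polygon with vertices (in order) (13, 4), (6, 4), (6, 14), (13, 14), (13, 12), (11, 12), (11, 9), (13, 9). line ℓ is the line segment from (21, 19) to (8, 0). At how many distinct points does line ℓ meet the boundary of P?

The segment meets the boundary at (10.737,4), (13,7.308).

2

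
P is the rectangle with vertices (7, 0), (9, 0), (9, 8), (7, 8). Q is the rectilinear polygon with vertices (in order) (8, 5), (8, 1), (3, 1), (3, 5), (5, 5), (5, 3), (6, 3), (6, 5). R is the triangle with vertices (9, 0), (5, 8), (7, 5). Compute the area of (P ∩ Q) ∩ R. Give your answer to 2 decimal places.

The region (P ∩ Q) ∩ R is the polygon with vertices (8,2), (7,4), (7,5), (8,2.5).
By the shoelace formula its area is 0.75.

0.75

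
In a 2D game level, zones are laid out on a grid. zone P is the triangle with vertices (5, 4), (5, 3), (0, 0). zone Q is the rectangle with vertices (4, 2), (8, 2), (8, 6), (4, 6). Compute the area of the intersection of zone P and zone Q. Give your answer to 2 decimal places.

The intersection is the polygon with vertices (5,3), (4,2.4), (4,3.2), (5,4).
By the shoelace formula its area is 0.90.

0.90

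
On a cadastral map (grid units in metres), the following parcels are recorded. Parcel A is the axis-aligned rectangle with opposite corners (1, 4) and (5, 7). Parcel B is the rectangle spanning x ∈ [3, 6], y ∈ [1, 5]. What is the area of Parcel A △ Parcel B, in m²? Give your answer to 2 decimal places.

20.00

|Parcel A∩Parcel B|: x∈[3,5], y∈[4,5] → 2·1 = 2.
|Parcel A △ Parcel B| = |Parcel A| + |Parcel B| − 2·|Parcel A∩Parcel B| = 12 + 12 − 4 = 20.00.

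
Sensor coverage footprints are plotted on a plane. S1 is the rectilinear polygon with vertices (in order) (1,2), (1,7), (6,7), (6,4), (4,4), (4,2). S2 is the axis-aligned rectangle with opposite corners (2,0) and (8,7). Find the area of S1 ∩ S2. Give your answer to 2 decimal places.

16.00

The intersection is the polygon with vertices (6,7), (6,4), (4,4), (4,2), (2,2), (2,7).
By the shoelace formula its area is 16.00.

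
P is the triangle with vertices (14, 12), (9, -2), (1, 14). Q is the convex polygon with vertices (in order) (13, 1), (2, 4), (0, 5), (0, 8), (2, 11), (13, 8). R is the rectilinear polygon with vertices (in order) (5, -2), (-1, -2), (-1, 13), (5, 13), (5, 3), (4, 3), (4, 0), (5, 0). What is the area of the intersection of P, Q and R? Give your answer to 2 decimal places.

The intersection is the polygon with vertices (2.579,10.842), (5,10.182), (5,6).
By the shoelace formula its area is 5.06.

5.06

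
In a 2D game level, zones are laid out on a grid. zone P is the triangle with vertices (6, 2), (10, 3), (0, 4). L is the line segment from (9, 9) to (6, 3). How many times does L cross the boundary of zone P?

1

The segment meets the boundary at (6.19,3.381).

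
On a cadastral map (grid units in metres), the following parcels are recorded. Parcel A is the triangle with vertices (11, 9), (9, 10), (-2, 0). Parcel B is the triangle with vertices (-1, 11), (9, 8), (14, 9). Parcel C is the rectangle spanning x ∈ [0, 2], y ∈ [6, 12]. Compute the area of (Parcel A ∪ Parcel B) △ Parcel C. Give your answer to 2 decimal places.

34.98

|Parcel A ∪ Parcel B| = 24.3163.
|(Parcel A ∪ Parcel B) ∩ Parcel C| = 0.6667.
|(Parcel A ∪ Parcel B) △ Parcel C| = 24.3163 + 12 − 1.3333 = 34.98.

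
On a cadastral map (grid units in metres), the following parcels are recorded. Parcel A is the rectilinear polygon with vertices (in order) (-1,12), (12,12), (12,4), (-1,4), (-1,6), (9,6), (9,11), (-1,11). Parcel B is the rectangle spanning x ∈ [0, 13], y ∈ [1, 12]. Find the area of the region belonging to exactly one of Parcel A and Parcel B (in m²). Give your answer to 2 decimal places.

|Parcel A| = 54, |Parcel B| = 143, |Parcel A∩Parcel B| = 51.
|Parcel A △ Parcel B| = |Parcel A| + |Parcel B| − 2·|Parcel A∩Parcel B| = 54 + 143 − 102 = 95.00.

95.00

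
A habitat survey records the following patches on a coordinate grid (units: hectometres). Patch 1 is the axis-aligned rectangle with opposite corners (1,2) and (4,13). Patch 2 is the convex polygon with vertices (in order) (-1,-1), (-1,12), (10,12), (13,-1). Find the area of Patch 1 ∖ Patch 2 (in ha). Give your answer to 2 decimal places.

3.00

|Patch 1| = 33, |Patch 1∩Patch 2| = 30.
|Patch 1 ∖ Patch 2| = |Patch 1| − |Patch 1∩Patch 2| = 33 − 30 = 3.00.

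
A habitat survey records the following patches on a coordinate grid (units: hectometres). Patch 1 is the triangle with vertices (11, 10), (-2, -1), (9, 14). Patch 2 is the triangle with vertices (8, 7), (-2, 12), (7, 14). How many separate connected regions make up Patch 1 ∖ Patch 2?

2

Patch 1 ∖ Patch 2 splits into 2 disjoint pieces (area 13.0115, area 17.43).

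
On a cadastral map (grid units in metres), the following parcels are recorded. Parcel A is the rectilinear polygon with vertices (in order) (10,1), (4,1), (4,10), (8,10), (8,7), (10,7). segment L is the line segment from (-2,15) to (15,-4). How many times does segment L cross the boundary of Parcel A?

The segment meets the boundary at (10,1.588), (4,8.294).

2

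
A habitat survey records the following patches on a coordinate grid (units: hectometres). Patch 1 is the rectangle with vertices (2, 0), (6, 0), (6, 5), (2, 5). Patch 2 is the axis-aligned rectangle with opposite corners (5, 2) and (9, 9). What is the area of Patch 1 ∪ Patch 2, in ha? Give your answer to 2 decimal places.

By inclusion–exclusion:
Individual areas: |Patch 1| = 20, |Patch 2| = 28.
|Patch 1∩Patch 2|: x∈[5,6], y∈[2,5] → 1·3 = 3.
|Patch 1 ∪ Patch 2| = 48 − 3 = 45.00.

45.00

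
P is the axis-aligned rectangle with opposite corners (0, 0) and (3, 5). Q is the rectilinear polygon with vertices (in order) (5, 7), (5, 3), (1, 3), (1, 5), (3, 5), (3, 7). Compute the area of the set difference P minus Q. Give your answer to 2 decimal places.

11.00

|P| = 15, |P∩Q| = 4.
|P ∖ Q| = |P| − |P∩Q| = 15 − 4 = 11.00.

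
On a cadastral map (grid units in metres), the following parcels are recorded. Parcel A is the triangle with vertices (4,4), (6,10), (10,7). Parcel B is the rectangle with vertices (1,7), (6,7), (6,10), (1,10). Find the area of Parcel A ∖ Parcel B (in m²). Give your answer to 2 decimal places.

|Parcel A| = 15, |Parcel A∩Parcel B| = 1.5.
|Parcel A ∖ Parcel B| = |Parcel A| − |Parcel A∩Parcel B| = 15 − 1.5 = 13.50.

13.50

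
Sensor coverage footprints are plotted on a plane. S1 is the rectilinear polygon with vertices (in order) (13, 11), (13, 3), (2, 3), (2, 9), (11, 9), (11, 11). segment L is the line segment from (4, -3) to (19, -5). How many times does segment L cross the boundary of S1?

The segment lies entirely outside S1 and never meets its boundary.

0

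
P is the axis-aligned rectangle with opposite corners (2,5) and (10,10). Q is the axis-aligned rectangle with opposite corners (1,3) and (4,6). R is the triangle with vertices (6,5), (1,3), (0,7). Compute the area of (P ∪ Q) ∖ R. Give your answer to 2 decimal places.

|P ∪ Q| = 47.
|(P ∪ Q) ∩ R| = 7.8667.
|(P ∪ Q) ∖ R| = 47 − 7.8667 = 39.13.

39.13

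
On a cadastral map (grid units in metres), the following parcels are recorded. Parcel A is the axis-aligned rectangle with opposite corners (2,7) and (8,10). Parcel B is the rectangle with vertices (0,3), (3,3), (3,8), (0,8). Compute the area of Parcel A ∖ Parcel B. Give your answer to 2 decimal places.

|Parcel A∩Parcel B|: x∈[2,3], y∈[7,8] → 1·1 = 1.
|Parcel A| = 18.
|Parcel A ∖ Parcel B| = |Parcel A| − |Parcel A∩Parcel B| = 18 − 1 = 17.00.

17.00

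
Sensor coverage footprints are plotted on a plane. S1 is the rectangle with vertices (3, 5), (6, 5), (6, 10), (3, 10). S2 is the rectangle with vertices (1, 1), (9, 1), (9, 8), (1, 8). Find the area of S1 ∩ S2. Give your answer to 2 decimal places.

|S1∩S2|: x∈[3,6], y∈[5,8] → 3·3 = 9.

9.00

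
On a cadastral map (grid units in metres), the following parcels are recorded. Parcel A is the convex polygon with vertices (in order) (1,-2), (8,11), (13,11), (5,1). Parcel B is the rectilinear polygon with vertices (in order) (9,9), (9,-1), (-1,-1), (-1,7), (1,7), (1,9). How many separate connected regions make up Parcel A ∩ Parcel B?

1

Parcel A ∩ Parcel B is a single connected region.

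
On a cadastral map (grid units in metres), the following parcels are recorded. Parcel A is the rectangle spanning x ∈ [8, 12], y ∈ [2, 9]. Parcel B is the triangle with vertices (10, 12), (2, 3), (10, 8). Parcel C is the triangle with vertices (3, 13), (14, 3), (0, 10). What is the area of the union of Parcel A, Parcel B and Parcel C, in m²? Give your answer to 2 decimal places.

62.04

By inclusion–exclusion:
Individual areas: |Parcel A| = 28, |Parcel B| = 16, |Parcel C| = 31.5.
|Parcel A∩Parcel B| = 3.25.
|Parcel A∩Parcel C| = 6.5455.
|Parcel B∩Parcel C| = 4.6114.
|Parcel A∩Parcel B∩Parcel C| = 0.947.
|Parcel A ∪ Parcel B ∪ Parcel C| = 75.5 − 14.4068 + 0.947 = 62.04.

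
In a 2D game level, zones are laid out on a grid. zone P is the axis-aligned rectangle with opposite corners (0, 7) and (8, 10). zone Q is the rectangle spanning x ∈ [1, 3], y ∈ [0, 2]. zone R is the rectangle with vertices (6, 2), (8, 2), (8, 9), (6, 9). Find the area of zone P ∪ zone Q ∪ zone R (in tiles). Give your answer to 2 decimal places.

By inclusion–exclusion:
Individual areas: |zone P| = 24, |zone Q| = 4, |zone R| = 14.
|zone P∩zone Q| = 0 (no overlap).
|zone P∩zone R|: x∈[6,8], y∈[7,9] → 2·2 = 4.
|zone Q∩zone R| = 0 (no overlap).
|zone P∩zone Q∩zone R| = 0.
|zone P ∪ zone Q ∪ zone R| = 42 − 4 + 0 = 38.00.

38.00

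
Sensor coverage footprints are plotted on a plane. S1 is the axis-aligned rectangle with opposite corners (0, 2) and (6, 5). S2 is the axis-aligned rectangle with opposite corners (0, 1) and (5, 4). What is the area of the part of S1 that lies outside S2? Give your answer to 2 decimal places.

|S1∩S2|: x∈[0,5], y∈[2,4] → 5·2 = 10.
|S1| = 18.
|S1 ∖ S2| = |S1| − |S1∩S2| = 18 − 10 = 8.00.

8.00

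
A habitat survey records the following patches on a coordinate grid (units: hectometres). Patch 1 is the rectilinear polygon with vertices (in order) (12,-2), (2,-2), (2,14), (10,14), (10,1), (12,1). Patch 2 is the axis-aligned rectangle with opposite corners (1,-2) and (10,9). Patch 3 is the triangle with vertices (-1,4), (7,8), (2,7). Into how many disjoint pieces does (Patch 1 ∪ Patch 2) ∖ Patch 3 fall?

(Patch 1 ∪ Patch 2) ∖ Patch 3 is a single connected region.

1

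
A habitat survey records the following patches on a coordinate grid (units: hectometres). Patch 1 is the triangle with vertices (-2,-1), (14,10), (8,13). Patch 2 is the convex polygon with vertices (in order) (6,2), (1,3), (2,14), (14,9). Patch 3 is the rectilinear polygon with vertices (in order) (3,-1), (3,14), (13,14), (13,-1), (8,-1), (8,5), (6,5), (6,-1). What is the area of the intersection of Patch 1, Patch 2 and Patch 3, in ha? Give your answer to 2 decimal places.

40.23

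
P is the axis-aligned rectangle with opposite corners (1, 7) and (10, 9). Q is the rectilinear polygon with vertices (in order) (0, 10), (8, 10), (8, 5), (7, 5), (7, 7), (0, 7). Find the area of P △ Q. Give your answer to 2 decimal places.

16.00

|P| = 18, |Q| = 26, |P∩Q| = 14.
|P △ Q| = |P| + |Q| − 2·|P∩Q| = 18 + 26 − 28 = 16.00.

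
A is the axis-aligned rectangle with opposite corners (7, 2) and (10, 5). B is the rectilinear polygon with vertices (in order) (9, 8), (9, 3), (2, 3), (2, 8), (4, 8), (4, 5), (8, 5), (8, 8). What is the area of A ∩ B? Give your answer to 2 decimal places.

4.00

The intersection is the polygon with vertices (9,5), (9,3), (7,3), (7,5), (8,5).
By the shoelace formula its area is 4.00.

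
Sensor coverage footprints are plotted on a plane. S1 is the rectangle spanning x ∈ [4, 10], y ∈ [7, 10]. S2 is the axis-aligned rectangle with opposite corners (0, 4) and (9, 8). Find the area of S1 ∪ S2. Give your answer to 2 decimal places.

By inclusion–exclusion:
Individual areas: |S1| = 18, |S2| = 36.
|S1∩S2|: x∈[4,9], y∈[7,8] → 5·1 = 5.
|S1 ∪ S2| = 54 − 5 = 49.00.

49.00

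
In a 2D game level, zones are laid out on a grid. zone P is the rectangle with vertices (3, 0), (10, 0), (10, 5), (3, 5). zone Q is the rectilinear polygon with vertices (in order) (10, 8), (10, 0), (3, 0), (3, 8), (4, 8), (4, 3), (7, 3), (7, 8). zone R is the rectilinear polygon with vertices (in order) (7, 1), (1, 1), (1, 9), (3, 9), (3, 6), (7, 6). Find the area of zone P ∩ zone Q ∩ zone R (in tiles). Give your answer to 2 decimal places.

10.00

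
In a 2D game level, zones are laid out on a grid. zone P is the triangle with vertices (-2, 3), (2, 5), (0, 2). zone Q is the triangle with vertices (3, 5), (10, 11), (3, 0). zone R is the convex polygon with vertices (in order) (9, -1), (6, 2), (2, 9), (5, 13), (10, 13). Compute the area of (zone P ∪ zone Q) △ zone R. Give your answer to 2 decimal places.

|zone P ∪ zone Q| = 21.5.
|(zone P ∪ zone Q) ∩ zone R| = 10.5495.
|(zone P ∪ zone Q) △ zone R| = 21.5 + 68.5 − 21.099 = 68.90.

68.90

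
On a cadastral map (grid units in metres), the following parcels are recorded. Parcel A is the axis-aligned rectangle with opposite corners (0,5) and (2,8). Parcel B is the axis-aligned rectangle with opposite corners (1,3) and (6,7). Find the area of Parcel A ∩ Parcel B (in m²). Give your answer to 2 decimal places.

2.00

|Parcel A∩Parcel B|: x∈[1,2], y∈[5,7] → 1·2 = 2.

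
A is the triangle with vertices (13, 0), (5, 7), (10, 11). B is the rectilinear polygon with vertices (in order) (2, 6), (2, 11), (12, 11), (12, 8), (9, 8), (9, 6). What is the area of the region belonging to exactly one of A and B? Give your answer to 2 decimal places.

50.19

|A| = 33.5, |B| = 44, |A∩B| = 13.6558.
|A △ B| = |A| + |B| − 2·|A∩B| = 33.5 + 44 − 27.3117 = 50.19.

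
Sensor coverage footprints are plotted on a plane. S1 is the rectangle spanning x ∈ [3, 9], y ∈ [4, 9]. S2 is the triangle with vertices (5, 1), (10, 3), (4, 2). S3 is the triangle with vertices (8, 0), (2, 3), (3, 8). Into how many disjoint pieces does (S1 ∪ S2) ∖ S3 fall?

(S1 ∪ S2) ∖ S3 splits into 3 disjoint pieces (area 25, area 0.3889, area 1.2692).

3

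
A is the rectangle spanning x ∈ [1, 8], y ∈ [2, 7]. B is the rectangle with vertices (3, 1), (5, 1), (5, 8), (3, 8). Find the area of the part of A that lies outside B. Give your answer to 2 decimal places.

25.00

|A∩B|: x∈[3,5], y∈[2,7] → 2·5 = 10.
|A| = 35.
|A ∖ B| = |A| − |A∩B| = 35 − 10 = 25.00.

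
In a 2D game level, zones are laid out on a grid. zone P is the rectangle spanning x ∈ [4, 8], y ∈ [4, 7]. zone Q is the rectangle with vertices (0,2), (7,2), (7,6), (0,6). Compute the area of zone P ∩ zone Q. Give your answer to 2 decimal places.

6.00

|zone P∩zone Q|: x∈[4,7], y∈[4,6] → 3·2 = 6.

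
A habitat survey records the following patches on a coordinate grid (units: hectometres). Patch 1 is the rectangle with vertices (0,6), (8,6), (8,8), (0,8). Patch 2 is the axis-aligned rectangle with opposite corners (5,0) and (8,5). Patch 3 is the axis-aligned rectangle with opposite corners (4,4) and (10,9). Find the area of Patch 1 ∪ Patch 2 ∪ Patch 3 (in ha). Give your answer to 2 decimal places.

50.00

By inclusion–exclusion:
Individual areas: |Patch 1| = 16, |Patch 2| = 15, |Patch 3| = 30.
|Patch 1∩Patch 2| = 0 (no overlap).
|Patch 1∩Patch 3|: x∈[4,8], y∈[6,8] → 4·2 = 8.
|Patch 2∩Patch 3|: x∈[5,8], y∈[4,5] → 3·1 = 3.
|Patch 1∩Patch 2∩Patch 3| = 0.
|Patch 1 ∪ Patch 2 ∪ Patch 3| = 61 − 11 + 0 = 50.00.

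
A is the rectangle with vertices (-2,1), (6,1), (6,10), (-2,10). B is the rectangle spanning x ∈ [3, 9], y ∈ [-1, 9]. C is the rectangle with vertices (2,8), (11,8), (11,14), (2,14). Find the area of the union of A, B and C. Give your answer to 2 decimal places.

By inclusion–exclusion:
Individual areas: |A| = 72, |B| = 60, |C| = 54.
|A∩B|: x∈[3,6], y∈[1,9] → 3·8 = 24.
|A∩C|: x∈[2,6], y∈[8,10] → 4·2 = 8.
|B∩C|: x∈[3,9], y∈[8,9] → 6·1 = 6.
|A∩B∩C| = 3.
|A ∪ B ∪ C| = 186 − 38 + 3 = 151.00.

151.00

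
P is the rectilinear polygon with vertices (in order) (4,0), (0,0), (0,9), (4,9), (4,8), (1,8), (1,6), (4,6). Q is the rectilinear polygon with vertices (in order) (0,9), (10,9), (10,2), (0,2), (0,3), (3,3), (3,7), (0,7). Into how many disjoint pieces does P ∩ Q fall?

2

P ∩ Q splits into 2 disjoint pieces (area 7, area 5).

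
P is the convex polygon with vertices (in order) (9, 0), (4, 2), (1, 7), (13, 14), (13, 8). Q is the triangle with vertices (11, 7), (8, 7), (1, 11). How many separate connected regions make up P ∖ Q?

1

P ∖ Q is a single connected region.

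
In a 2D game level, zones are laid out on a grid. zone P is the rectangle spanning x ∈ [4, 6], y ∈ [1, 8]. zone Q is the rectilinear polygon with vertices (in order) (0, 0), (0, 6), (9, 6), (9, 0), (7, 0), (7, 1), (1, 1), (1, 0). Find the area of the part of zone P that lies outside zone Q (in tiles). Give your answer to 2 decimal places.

|zone P| = 14, |zone P∩zone Q| = 10.
|zone P ∖ zone Q| = |zone P| − |zone P∩zone Q| = 14 − 10 = 4.00.

4.00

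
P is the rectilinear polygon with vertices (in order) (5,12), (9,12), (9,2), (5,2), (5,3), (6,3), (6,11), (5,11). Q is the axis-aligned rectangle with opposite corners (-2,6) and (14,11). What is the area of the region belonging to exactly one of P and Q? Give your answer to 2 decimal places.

82.00

|P| = 32, |Q| = 80, |P∩Q| = 15.
|P △ Q| = |P| + |Q| − 2·|P∩Q| = 32 + 80 − 30 = 82.00.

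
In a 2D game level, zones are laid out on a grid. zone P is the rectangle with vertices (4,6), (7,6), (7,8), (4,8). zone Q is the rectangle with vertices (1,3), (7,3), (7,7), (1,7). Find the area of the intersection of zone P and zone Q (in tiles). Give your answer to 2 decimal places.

3.00

|zone P∩zone Q|: x∈[4,7], y∈[6,7] → 3·1 = 3.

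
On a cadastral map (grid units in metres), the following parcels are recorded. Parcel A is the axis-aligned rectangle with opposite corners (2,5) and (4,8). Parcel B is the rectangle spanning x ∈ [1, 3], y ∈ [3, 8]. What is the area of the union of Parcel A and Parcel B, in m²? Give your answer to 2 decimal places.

By inclusion–exclusion:
Individual areas: |Parcel A| = 6, |Parcel B| = 10.
|Parcel A∩Parcel B|: x∈[2,3], y∈[5,8] → 1·3 = 3.
|Parcel A ∪ Parcel B| = 16 − 3 = 13.00.

13.00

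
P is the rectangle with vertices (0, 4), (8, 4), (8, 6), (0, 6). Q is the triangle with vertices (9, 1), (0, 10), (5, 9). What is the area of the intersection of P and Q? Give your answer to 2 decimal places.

4.00

The intersection is the polygon with vertices (6.5,6), (7.5,4), (6,4), (4,6).
By the shoelace formula its area is 4.00.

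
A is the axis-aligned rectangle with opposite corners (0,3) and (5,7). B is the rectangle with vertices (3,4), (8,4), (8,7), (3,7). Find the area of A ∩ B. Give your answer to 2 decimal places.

6.00

|A∩B|: x∈[3,5], y∈[4,7] → 2·3 = 6.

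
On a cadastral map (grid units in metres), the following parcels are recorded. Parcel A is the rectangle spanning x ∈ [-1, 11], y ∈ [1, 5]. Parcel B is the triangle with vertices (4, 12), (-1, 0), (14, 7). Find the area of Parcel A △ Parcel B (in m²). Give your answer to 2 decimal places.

79.07

|Parcel A| = 48, |Parcel B| = 72.5, |Parcel A∩Parcel B| = 20.7143.
|Parcel A △ Parcel B| = |Parcel A| + |Parcel B| − 2·|Parcel A∩Parcel B| = 48 + 72.5 − 41.4286 = 79.07.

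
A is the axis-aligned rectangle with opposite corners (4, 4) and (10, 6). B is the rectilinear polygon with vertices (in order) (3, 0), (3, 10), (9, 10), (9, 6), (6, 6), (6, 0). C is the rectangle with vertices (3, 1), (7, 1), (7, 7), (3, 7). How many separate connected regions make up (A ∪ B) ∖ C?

2

(A ∪ B) ∖ C splits into 2 disjoint pieces (area 26, area 3).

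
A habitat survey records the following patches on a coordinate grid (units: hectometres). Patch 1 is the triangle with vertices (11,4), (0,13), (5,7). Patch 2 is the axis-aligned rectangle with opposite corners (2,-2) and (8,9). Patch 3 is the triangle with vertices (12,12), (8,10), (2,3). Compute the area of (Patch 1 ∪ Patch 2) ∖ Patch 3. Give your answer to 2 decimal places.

66.17

|Patch 1 ∪ Patch 2| = 70.5429.
|(Patch 1 ∪ Patch 2) ∩ Patch 3| = 4.3714.
|(Patch 1 ∪ Patch 2) ∖ Patch 3| = 70.5429 − 4.3714 = 66.17.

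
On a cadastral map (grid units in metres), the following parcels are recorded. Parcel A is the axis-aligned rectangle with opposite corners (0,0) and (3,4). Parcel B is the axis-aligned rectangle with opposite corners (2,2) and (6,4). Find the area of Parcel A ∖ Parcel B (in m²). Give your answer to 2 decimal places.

|Parcel A∩Parcel B|: x∈[2,3], y∈[2,4] → 1·2 = 2.
|Parcel A| = 12.
|Parcel A ∖ Parcel B| = |Parcel A| − |Parcel A∩Parcel B| = 12 − 2 = 10.00.

10.00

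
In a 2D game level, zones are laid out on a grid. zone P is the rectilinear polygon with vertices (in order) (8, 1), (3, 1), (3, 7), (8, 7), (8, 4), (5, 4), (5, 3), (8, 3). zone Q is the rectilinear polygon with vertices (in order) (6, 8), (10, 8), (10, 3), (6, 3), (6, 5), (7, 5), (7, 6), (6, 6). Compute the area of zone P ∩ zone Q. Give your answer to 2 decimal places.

5.00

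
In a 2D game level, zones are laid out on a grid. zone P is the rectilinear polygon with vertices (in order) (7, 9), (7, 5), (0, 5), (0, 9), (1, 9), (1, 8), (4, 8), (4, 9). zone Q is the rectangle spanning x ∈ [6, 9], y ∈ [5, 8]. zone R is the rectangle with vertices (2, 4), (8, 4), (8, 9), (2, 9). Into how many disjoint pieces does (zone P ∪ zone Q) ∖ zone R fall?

2

(zone P ∪ zone Q) ∖ zone R splits into 2 disjoint pieces (area 3, area 7).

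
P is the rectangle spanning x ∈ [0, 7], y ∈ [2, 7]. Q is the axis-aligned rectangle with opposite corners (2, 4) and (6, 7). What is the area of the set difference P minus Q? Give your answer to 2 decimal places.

23.00

|P∩Q|: x∈[2,6], y∈[4,7] → 4·3 = 12.
|P| = 35.
|P ∖ Q| = |P| − |P∩Q| = 35 − 12 = 23.00.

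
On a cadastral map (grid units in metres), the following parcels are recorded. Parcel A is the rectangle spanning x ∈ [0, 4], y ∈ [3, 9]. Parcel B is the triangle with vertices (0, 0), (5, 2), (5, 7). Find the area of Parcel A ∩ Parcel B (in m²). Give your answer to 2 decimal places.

2.41

The intersection is the polygon with vertices (4,3), (2.143,3), (4,5.6).
By the shoelace formula its area is 2.41.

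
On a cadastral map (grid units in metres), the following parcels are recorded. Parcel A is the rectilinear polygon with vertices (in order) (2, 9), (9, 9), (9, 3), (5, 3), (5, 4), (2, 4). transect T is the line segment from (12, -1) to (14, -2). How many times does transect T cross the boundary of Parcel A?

The segment lies entirely outside Parcel A and never meets its boundary.

0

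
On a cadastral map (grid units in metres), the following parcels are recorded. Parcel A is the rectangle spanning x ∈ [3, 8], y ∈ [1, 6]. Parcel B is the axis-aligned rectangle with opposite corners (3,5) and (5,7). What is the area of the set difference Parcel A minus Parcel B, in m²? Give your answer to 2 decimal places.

23.00

|Parcel A∩Parcel B|: x∈[3,5], y∈[5,6] → 2·1 = 2.
|Parcel A| = 25.
|Parcel A ∖ Parcel B| = |Parcel A| − |Parcel A∩Parcel B| = 25 − 2 = 23.00.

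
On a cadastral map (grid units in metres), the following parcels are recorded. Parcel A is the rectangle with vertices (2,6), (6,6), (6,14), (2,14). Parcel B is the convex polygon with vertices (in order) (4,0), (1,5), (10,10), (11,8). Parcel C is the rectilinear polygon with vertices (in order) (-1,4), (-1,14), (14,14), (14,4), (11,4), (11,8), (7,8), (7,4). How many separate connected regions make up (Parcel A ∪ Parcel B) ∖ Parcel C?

1

(Parcel A ∪ Parcel B) ∖ Parcel C is a single connected region.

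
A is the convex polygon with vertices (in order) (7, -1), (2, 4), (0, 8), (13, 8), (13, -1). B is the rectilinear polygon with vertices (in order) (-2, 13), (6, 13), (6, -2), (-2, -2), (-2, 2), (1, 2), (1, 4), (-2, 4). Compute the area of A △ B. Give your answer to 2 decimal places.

|A| = 90.5, |B| = 114, |A∩B| = 28.
|A △ B| = |A| + |B| − 2·|A∩B| = 90.5 + 114 − 56 = 148.50.

148.50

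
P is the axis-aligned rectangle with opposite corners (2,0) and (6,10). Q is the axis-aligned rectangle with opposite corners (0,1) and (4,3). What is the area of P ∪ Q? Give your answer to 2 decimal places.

44.00

By inclusion–exclusion:
Individual areas: |P| = 40, |Q| = 8.
|P∩Q|: x∈[2,4], y∈[1,3] → 2·2 = 4.
|P ∪ Q| = 48 − 4 = 44.00.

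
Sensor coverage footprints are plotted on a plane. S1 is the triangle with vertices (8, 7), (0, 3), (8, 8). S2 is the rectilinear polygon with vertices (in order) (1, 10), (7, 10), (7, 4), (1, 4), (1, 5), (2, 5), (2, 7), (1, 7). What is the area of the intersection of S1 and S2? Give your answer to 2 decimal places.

2.86

The intersection is the polygon with vertices (2,4), (1.6,4), (7,7.375), (7,6.5).
By the shoelace formula its area is 2.86.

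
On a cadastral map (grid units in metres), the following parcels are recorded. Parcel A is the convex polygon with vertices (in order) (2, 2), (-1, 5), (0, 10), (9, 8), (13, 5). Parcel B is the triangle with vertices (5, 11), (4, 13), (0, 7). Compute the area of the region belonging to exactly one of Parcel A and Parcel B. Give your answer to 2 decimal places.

|Parcel A| = 65.5, |Parcel B| = 7, |Parcel A∩Parcel B| = 1.7893.
|Parcel A △ Parcel B| = |Parcel A| + |Parcel B| − 2·|Parcel A∩Parcel B| = 65.5 + 7 − 3.5785 = 68.92.

68.92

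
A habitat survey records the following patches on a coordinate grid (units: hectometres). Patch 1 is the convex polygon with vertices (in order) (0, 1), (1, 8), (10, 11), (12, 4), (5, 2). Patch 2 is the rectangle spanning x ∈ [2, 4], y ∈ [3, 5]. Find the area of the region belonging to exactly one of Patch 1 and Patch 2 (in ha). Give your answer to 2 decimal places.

72.50

|Patch 1| = 76.5, |Patch 2| = 4, |Patch 1∩Patch 2| = 4.
|Patch 1 △ Patch 2| = |Patch 1| + |Patch 2| − 2·|Patch 1∩Patch 2| = 76.5 + 4 − 8 = 72.50.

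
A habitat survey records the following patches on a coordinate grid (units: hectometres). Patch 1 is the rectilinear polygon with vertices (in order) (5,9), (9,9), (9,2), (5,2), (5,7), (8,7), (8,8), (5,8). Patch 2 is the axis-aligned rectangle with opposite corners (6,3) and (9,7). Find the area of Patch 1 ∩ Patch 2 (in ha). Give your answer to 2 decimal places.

12.00

The intersection is the polygon with vertices (9,3), (6,3), (6,7), (8,7), (9,7).
By the shoelace formula its area is 12.00.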